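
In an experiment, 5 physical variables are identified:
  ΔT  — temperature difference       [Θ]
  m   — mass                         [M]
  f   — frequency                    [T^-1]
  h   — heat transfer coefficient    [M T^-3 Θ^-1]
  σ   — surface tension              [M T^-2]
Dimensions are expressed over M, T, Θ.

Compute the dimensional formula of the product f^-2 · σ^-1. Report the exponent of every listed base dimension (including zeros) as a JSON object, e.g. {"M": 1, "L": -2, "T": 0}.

Exponent matrix [M,T,Θ] × [ΔT,m,f,h,σ]:
  M: [ 0  1  0  1  1]
  T: [ 0  0 -1 -3 -2]
  Θ: [ 1  0  0 -1  0]
  [M]: (-2)·0+(-1)·1 = -1
  [T]: (-2)·-1+(-1)·-2 = 4
  [Θ]: (-2)·0+(-1)·0 = 0
⇒ M^-1 T^4

{"M": -1, "T": 4, "Θ": 0}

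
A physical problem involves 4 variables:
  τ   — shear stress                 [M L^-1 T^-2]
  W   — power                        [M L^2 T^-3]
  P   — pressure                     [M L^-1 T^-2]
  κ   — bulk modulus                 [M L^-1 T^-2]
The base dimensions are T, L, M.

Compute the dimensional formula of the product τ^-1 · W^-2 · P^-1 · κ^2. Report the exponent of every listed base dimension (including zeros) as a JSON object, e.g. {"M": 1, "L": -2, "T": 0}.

{"T": 6, "L": -4, "M": -2}

Exponent matrix [T,L,M] × [τ,W,P,κ]:
  T: [-2 -3 -2 -2]
  L: [-1  2 -1 -1]
  M: [ 1  1  1  1]
  [T]: (-1)·-2+(-2)·-3+(-1)·-2+(2)·-2 = 6
  [L]: (-1)·-1+(-2)·2+(-1)·-1+(2)·-1 = -4
  [M]: (-1)·1+(-2)·1+(-1)·1+(2)·1 = -2
⇒ T^6 L^-4 M^-2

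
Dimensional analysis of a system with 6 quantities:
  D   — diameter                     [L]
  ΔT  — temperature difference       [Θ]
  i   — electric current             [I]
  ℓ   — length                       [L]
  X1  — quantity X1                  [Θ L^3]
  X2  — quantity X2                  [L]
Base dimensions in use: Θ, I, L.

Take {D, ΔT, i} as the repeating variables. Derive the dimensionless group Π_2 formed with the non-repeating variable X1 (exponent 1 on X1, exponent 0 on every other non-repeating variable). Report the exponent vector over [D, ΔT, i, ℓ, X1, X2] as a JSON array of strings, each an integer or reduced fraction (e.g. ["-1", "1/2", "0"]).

["-3", "-1", "0", "0", "1", "0"]

Dimensional matrix (Θ×I×L by D×ΔT×i×ℓ×X1×X2):
  Θ: [ 0  1  0  0  1  0]
  I: [ 0  0  1  0  0  0]
  L: [ 1  0  0  1  3  1]
Echelon form has 3 nonzero rows (pivots: D,ΔT,i)
Repeat: D,ΔT,i; free: ℓ,X1,X2
RREF:
  r0: [   1    0    0    1    3    1]
  r1: [   0    1    0    0    1    0]
  r2: [   0    0    1    0    0    0]
Fix exponent of X1 at 1, ℓ at 0, X2 at 0; solve each RREF row for its pivot's exponent:
  r0: exp(D) + (3)·1 = 0 ⇒ exp(D) = -3
  r1: exp(ΔT) + (1)·1 = 0 ⇒ exp(ΔT) = -1
  r2: exp(i) + (0)·1 = 0 ⇒ exp(i) = 0
Π_2 = D^-3 · ΔT^-1 · X1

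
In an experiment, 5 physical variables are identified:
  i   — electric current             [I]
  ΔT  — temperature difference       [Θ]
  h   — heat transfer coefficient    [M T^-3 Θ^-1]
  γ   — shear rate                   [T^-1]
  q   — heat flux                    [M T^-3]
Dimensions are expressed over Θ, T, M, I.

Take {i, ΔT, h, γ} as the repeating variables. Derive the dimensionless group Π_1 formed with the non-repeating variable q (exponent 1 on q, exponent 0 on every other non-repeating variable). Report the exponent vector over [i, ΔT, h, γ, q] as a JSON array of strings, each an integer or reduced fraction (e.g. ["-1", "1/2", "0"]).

Dimensional matrix (Θ×T×M×I by i×ΔT×h×γ×q):
  Θ: [ 0  1 -1  0  0]
  T: [ 0  0 -3 -1 -3]
  M: [ 0  0  1  0  1]
  I: [ 1  0  0  0  0]
Echelon form has 4 nonzero rows (pivots: i,ΔT,h,γ)
Repeat: i,ΔT,h,γ; free: q
RREF:
  r0: [   1    0    0    0    0]
  r1: [   0    1    0    0    1]
  r2: [   0    0    1    0    1]
  r3: [   0    0    0    1    0]
Fix exponent of q at 1; solve each RREF row for its pivot's exponent:
  r0: exp(i) + (0)·1 = 0 ⇒ exp(i) = 0
  r1: exp(ΔT) + (1)·1 = 0 ⇒ exp(ΔT) = -1
  r2: exp(h) + (1)·1 = 0 ⇒ exp(h) = -1
  r3: exp(γ) + (0)·1 = 0 ⇒ exp(γ) = 0
Π_1 = ΔT^-1 · h^-1 · q

["0", "-1", "-1", "0", "1"]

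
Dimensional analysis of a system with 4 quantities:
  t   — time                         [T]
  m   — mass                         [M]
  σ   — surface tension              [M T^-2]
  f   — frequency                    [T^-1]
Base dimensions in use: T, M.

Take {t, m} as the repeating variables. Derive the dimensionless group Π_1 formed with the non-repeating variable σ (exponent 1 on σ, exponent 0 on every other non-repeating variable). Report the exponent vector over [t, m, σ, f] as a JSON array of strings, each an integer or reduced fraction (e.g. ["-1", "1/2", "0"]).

Exponent matrix [T,M] × [t,m,σ,f]:
  T: [ 1  0 -2 -1]
  M: [ 0  1  1  0]
Row reduction gives pivot columns t,m; rank = 2
Pivot set = {t,m}, free = {σ,f}
RREF:
  r0: [   1    0   -2   -1]
  r1: [   0    1    1    0]
Fix exponent of σ at 1, f at 0; solve each RREF row for its pivot's exponent:
  r0: exp(t) + (-2)·1 = 0 ⇒ exp(t) = 2
  r1: exp(m) + (1)·1 = 0 ⇒ exp(m) = -1
Π_1 = t^2 · m^-1 · σ

["2", "-1", "1", "0"]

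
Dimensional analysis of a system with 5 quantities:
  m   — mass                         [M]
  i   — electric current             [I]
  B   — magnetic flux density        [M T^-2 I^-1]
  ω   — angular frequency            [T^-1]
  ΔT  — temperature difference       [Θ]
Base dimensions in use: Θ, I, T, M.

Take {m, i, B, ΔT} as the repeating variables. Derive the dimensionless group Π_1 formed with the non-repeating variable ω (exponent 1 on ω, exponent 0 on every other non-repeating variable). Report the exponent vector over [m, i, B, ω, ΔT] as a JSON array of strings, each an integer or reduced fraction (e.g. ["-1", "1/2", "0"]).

["1/2", "-1/2", "-1/2", "1", "0"]

Exponent matrix [Θ,I,T,M] × [m,i,B,ω,ΔT]:
  Θ: [ 0  0  0  0  1]
  I: [ 0  1 -1  0  0]
  T: [ 0  0 -2 -1  0]
  M: [ 1  0  1  0  0]
RREF → pivots at {m,i,B,ΔT} ⇒ r = 4
Pivot set = {m,i,B,ΔT}, free = {ω}
RREF:
  r0: [   1    0    0 -1/2    0]
  r1: [   0    1    0  1/2    0]
  r2: [   0    0    1  1/2    0]
  r3: [   0    0    0    0    1]
Fix exponent of ω at 1; solve each RREF row for its pivot's exponent:
  r0: exp(m) + (-1/2)·1 = 0 ⇒ exp(m) = 1/2
  r1: exp(i) + (1/2)·1 = 0 ⇒ exp(i) = -1/2
  r2: exp(B) + (1/2)·1 = 0 ⇒ exp(B) = -1/2
  r3: exp(ΔT) + (0)·1 = 0 ⇒ exp(ΔT) = 0
Π_1 = m^(1/2) · i^(-1/2) · B^(-1/2) · ω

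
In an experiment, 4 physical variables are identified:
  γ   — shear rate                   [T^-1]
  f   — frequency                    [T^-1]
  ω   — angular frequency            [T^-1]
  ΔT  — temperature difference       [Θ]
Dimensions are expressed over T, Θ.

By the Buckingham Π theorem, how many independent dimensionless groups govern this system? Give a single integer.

Exponent matrix [T,Θ] × [γ,f,ω,ΔT]:
  T: [-1 -1 -1  0]
  Θ: [ 0  0  0  1]
RREF → pivots at {γ,ΔT} ⇒ r = 2
4 vars − rank 2 = 2 Π groups

2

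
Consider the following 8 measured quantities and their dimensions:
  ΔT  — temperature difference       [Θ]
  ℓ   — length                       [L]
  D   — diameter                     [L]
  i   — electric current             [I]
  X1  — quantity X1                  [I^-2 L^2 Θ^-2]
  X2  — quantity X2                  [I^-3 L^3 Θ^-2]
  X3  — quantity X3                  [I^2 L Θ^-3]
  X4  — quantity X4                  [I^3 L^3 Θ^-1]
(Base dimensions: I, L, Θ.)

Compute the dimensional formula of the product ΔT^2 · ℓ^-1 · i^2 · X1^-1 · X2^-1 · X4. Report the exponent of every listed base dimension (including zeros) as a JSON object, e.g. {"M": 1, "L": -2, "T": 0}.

{"I": 10, "L": -3, "Θ": 5}

Exponent matrix [I,L,Θ] × [ΔT,ℓ,D,i,X1,X2,X3,X4]:
  I: [ 0  0  0  1 -2 -3  2  3]
  L: [ 0  1  1  0  2  3  1  3]
  Θ: [ 1  0  0  0 -2 -2 -3 -1]
  [I]: (2)·0+(-1)·0+(2)·1+(-1)·-2+(-1)·-3+(1)·3 = 10
  [L]: (2)·0+(-1)·1+(2)·0+(-1)·2+(-1)·3+(1)·3 = -3
  [Θ]: (2)·1+(-1)·0+(2)·0+(-1)·-2+(-1)·-2+(1)·-1 = 5
⇒ I^10 L^-3 Θ^5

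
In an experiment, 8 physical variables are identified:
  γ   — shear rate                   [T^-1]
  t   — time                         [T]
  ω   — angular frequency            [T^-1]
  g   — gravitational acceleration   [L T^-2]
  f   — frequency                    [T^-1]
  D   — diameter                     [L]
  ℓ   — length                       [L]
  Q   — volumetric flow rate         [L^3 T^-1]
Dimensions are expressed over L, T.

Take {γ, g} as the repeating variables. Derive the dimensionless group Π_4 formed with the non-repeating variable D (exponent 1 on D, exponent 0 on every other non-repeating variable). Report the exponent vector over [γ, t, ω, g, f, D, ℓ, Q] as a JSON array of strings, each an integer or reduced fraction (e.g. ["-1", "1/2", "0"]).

["2", "0", "0", "-1", "0", "1", "0", "0"]

Exponent matrix [L,T] × [γ,t,ω,g,f,D,ℓ,Q]:
  L: [ 0  0  0  1  0  1  1  3]
  T: [-1  1 -1 -2 -1  0  0 -1]
Echelon form has 2 nonzero rows (pivots: γ,g)
Repeat: γ,g; free: t,ω,f,D,ℓ,Q
RREF:
  r0: [   1   -1    1    0    1   -2   -2   -5]
  r1: [   0    0    0    1    0    1    1    3]
Fix exponent of D at 1, t at 0, ω at 0, f at 0, ℓ at 0, Q at 0; solve each RREF row for its pivot's exponent:
  r0: exp(γ) + (-2)·1 = 0 ⇒ exp(γ) = 2
  r1: exp(g) + (1)·1 = 0 ⇒ exp(g) = -1
Π_4 = γ^2 · g^-1 · D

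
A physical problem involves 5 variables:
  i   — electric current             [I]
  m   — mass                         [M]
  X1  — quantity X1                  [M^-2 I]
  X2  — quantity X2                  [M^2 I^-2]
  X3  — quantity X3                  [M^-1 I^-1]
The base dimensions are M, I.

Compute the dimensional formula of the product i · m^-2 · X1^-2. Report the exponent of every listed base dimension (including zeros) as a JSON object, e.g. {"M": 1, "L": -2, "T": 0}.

Write exponents as rows M,I / cols i,m,X1,X2,X3:
  M: [ 0  1 -2  2 -1]
  I: [ 1  0  1 -2 -1]
  [M]: (1)·0+(-2)·1+(-2)·-2 = 2
  [I]: (1)·1+(-2)·0+(-2)·1 = -1
⇒ M^2 I^-1

{"M": 2, "I": -1}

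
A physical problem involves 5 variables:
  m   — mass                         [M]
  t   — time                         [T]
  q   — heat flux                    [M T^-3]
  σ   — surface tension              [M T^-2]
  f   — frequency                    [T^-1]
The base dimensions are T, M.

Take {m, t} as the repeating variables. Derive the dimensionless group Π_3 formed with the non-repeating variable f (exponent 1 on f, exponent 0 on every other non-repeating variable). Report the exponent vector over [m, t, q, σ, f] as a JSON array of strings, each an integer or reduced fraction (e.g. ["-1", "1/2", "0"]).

["0", "1", "0", "0", "1"]

Exponent matrix [T,M] × [m,t,q,σ,f]:
  T: [ 0  1 -3 -2 -1]
  M: [ 1  0  1  1  0]
Row reduction gives pivot columns m,t; rank = 2
Pivot set = {m,t}, free = {q,σ,f}
RREF:
  r0: [   1    0    1    1    0]
  r1: [   0    1   -3   -2   -1]
Fix exponent of f at 1, q at 0, σ at 0; solve each RREF row for its pivot's exponent:
  r0: exp(m) + (0)·1 = 0 ⇒ exp(m) = 0
  r1: exp(t) + (-1)·1 = 0 ⇒ exp(t) = 1
Π_3 = t · f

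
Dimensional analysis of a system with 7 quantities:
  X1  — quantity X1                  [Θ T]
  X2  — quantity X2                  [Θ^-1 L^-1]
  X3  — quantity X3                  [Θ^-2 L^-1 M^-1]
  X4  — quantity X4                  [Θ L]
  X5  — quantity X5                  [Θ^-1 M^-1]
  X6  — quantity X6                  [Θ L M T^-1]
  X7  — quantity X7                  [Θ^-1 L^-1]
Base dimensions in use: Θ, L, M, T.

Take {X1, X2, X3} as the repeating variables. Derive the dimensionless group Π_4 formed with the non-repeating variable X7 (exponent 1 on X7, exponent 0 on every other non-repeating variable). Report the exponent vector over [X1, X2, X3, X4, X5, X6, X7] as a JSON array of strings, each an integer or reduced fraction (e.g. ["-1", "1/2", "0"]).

["0", "-1", "0", "0", "0", "0", "1"]

Dimensional matrix (Θ×L×M×T by X1×X2×X3×X4×X5×X6×X7):
  Θ: [ 1 -1 -2  1 -1  1 -1]
  L: [ 0 -1 -1  1  0  1 -1]
  M: [ 0  0 -1  0 -1  1  0]
  T: [ 1  0  0  0  0 -1  0]
RREF → pivots at {X1,X2,X3} ⇒ r = 3
Pivot set = {X1,X2,X3}, free = {X4,X5,X6,X7}
RREF:
  r0: [   1    0    0    0    0   -1    0]
  r1: [   0    1    0   -1   -1    0    1]
  r2: [   0    0    1    0    1   -1    0]
  r3: [   0    0    0    0    0    0    0]
Fix exponent of X7 at 1, X4 at 0, X5 at 0, X6 at 0; solve each RREF row for its pivot's exponent:
  r0: exp(X1) + (0)·1 = 0 ⇒ exp(X1) = 0
  r1: exp(X2) + (1)·1 = 0 ⇒ exp(X2) = -1
  r2: exp(X3) + (0)·1 = 0 ⇒ exp(X3) = 0
Π_4 = X2^-1 · X7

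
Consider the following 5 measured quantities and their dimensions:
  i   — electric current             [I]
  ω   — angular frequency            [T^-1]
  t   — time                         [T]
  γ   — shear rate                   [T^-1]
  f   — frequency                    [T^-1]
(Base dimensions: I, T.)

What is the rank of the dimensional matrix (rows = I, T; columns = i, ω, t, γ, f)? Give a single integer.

2

Dimensional matrix (I×T by i×ω×t×γ×f):
  I: [ 1  0  0  0  0]
  T: [ 0 -1  1 -1 -1]
Echelon form has 2 nonzero rows (pivots: i,ω)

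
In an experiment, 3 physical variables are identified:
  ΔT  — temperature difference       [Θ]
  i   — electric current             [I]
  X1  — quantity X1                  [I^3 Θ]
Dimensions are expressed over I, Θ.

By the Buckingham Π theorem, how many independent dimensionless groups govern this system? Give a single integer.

Write exponents as rows I,Θ / cols ΔT,i,X1:
  I: [ 0  1  3]
  Θ: [ 1  0  1]
Row reduction gives pivot columns ΔT,i; rank = 2
Π count = n − r = 3 − 2 = 1

1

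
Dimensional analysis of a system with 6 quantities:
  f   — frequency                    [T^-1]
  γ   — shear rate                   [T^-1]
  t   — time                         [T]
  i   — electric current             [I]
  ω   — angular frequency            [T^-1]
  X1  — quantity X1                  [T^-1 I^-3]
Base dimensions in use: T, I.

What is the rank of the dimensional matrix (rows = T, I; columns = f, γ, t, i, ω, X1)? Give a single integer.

Write exponents as rows T,I / cols f,γ,t,i,ω,X1:
  T: [-1 -1  1  0 -1 -1]
  I: [ 0  0  0  1  0 -3]
RREF → pivots at {f,i} ⇒ r = 2

2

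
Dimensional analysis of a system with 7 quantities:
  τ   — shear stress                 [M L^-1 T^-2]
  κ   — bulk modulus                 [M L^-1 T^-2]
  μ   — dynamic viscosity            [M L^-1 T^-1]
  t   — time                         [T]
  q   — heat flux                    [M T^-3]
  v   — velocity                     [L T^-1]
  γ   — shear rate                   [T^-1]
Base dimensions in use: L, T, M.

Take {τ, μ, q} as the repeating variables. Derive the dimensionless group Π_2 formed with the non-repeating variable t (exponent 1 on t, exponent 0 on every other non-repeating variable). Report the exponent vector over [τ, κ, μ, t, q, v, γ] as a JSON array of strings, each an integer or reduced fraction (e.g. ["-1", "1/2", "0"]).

["1", "0", "-1", "1", "0", "0", "0"]

Write exponents as rows L,T,M / cols τ,κ,μ,t,q,v,γ:
  L: [-1 -1 -1  0  0  1  0]
  T: [-2 -2 -1  1 -3 -1 -1]
  M: [ 1  1  1  0  1  0  0]
Row reduction gives pivot columns τ,μ,q; rank = 3
Pivot set = {τ,μ,q}, free = {κ,t,v,γ}
RREF:
  r0: [   1    1    0   -1    0   -1    1]
  r1: [   0    0    1    1    0    0   -1]
  r2: [   0    0    0    0    1    1    0]
Fix exponent of t at 1, κ at 0, v at 0, γ at 0; solve each RREF row for its pivot's exponent:
  r0: exp(τ) + (-1)·1 = 0 ⇒ exp(τ) = 1
  r1: exp(μ) + (1)·1 = 0 ⇒ exp(μ) = -1
  r2: exp(q) + (0)·1 = 0 ⇒ exp(q) = 0
Π_2 = τ · μ^-1 · t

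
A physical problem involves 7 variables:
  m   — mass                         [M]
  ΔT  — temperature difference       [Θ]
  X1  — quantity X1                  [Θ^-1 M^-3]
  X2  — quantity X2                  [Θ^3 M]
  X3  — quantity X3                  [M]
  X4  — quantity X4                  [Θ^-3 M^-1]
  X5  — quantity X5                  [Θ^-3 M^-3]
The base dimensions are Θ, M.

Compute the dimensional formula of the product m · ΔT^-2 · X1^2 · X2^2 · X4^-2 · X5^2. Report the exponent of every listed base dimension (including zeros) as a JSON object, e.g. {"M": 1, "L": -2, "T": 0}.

Write exponents as rows Θ,M / cols m,ΔT,X1,X2,X3,X4,X5:
  Θ: [ 0  1 -1  3  0 -3 -3]
  M: [ 1  0 -3  1  1 -1 -3]
  [Θ]: (1)·0+(-2)·1+(2)·-1+(2)·3+(-2)·-3+(2)·-3 = 2
  [M]: (1)·1+(-2)·0+(2)·-3+(2)·1+(-2)·-1+(2)·-3 = -7
⇒ Θ^2 M^-7

{"Θ": 2, "M": -7}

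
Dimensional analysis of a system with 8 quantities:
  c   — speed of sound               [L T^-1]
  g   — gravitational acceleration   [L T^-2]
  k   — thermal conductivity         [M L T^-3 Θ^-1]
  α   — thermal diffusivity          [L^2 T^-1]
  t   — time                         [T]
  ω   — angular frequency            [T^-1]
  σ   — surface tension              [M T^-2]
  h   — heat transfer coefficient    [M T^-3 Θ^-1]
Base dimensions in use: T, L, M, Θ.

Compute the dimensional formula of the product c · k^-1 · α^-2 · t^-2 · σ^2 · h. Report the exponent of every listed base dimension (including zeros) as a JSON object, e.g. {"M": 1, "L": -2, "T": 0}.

{"T": -5, "L": -4, "M": 2, "Θ": 0}

Exponent matrix [T,L,M,Θ] × [c,g,k,α,t,ω,σ,h]:
  T: [-1 -2 -3 -1  1 -1 -2 -3]
  L: [ 1  1  1  2  0  0  0  0]
  M: [ 0  0  1  0  0  0  1  1]
  Θ: [ 0  0 -1  0  0  0  0 -1]
  [T]: (1)·-1+(-1)·-3+(-2)·-1+(-2)·1+(2)·-2+(1)·-3 = -5
  [L]: (1)·1+(-1)·1+(-2)·2+(-2)·0+(2)·0+(1)·0 = -4
  [M]: (1)·0+(-1)·1+(-2)·0+(-2)·0+(2)·1+(1)·1 = 2
  [Θ]: (1)·0+(-1)·-1+(-2)·0+(-2)·0+(2)·0+(1)·-1 = 0
⇒ T^-5 L^-4 M^2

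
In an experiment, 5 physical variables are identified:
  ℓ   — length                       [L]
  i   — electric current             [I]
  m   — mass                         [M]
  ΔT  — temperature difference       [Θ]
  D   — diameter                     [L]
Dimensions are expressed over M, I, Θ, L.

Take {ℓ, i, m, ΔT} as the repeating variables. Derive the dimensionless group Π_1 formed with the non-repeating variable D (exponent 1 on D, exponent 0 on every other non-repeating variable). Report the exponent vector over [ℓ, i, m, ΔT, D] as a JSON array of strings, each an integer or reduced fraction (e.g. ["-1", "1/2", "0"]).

Dimensional matrix (M×I×Θ×L by ℓ×i×m×ΔT×D):
  M: [ 0  0  1  0  0]
  I: [ 0  1  0  0  0]
  Θ: [ 0  0  0  1  0]
  L: [ 1  0  0  0  1]
RREF → pivots at {ℓ,i,m,ΔT} ⇒ r = 4
Pivot set = {ℓ,i,m,ΔT}, free = {D}
RREF:
  r0: [   1    0    0    0    1]
  r1: [   0    1    0    0    0]
  r2: [   0    0    1    0    0]
  r3: [   0    0    0    1    0]
Fix exponent of D at 1; solve each RREF row for its pivot's exponent:
  r0: exp(ℓ) + (1)·1 = 0 ⇒ exp(ℓ) = -1
  r1: exp(i) + (0)·1 = 0 ⇒ exp(i) = 0
  r2: exp(m) + (0)·1 = 0 ⇒ exp(m) = 0
  r3: exp(ΔT) + (0)·1 = 0 ⇒ exp(ΔT) = 0
Π_1 = ℓ^-1 · D

["-1", "0", "0", "0", "1"]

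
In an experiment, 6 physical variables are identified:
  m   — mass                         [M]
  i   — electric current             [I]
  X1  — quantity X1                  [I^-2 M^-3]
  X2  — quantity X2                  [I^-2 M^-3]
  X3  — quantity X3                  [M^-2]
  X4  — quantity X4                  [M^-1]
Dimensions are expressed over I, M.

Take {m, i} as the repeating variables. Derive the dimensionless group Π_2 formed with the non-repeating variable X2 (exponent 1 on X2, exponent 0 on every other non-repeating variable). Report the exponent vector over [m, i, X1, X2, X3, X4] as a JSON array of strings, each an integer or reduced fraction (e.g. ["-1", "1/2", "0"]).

Write exponents as rows I,M / cols m,i,X1,X2,X3,X4:
  I: [ 0  1 -2 -2  0  0]
  M: [ 1  0 -3 -3 -2 -1]
Echelon form has 2 nonzero rows (pivots: m,i)
Pivot set = {m,i}, free = {X1,X2,X3,X4}
RREF:
  r0: [   1    0   -3   -3   -2   -1]
  r1: [   0    1   -2   -2    0    0]
Fix exponent of X2 at 1, X1 at 0, X3 at 0, X4 at 0; solve each RREF row for its pivot's exponent:
  r0: exp(m) + (-3)·1 = 0 ⇒ exp(m) = 3
  r1: exp(i) + (-2)·1 = 0 ⇒ exp(i) = 2
Π_2 = m^3 · i^2 · X2

["3", "2", "0", "1", "0", "0"]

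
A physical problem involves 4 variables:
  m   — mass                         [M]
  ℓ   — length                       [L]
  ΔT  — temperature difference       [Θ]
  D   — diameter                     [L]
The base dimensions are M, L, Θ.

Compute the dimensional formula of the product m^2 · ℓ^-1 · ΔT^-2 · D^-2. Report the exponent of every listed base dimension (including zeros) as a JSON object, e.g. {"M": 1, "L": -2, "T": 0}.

{"M": 2, "L": -3, "Θ": -2}

Dimensional matrix (M×L×Θ by m×ℓ×ΔT×D):
  M: [ 1  0  0  0]
  L: [ 0  1  0  1]
  Θ: [ 0  0  1  0]
  [M]: (2)·1+(-1)·0+(-2)·0+(-2)·0 = 2
  [L]: (2)·0+(-1)·1+(-2)·0+(-2)·1 = -3
  [Θ]: (2)·0+(-1)·0+(-2)·1+(-2)·0 = -2
⇒ M^2 L^-3 Θ^-2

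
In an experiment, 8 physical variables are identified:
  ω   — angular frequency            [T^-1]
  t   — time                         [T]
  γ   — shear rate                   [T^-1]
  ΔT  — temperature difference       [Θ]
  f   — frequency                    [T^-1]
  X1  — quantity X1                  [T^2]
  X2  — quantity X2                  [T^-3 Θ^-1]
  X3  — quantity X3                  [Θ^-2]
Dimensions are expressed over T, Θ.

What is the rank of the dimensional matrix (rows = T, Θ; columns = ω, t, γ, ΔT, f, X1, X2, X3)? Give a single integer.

2

Write exponents as rows T,Θ / cols ω,t,γ,ΔT,f,X1,X2,X3:
  T: [-1  1 -1  0 -1  2 -3  0]
  Θ: [ 0  0  0  1  0  0 -1 -2]
Echelon form has 2 nonzero rows (pivots: ω,ΔT)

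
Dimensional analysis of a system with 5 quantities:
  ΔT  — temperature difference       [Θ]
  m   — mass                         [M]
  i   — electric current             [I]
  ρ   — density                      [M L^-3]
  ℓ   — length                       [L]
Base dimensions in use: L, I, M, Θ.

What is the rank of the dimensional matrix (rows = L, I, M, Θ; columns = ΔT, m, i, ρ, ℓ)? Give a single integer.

Write exponents as rows L,I,M,Θ / cols ΔT,m,i,ρ,ℓ:
  L: [ 0  0  0 -3  1]
  I: [ 0  0  1  0  0]
  M: [ 0  1  0  1  0]
  Θ: [ 1  0  0  0  0]
Row reduction gives pivot columns ΔT,m,i,ρ; rank = 4

4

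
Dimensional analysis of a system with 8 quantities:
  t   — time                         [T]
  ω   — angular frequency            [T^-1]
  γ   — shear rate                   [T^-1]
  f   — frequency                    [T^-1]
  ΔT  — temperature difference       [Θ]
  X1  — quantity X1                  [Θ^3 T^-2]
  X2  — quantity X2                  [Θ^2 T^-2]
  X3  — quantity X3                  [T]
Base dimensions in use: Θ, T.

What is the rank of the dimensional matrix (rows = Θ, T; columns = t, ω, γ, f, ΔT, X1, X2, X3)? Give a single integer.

Exponent matrix [Θ,T] × [t,ω,γ,f,ΔT,X1,X2,X3]:
  Θ: [ 0  0  0  0  1  3  2  0]
  T: [ 1 -1 -1 -1  0 -2 -2  1]
Echelon form has 2 nonzero rows (pivots: t,ΔT)

2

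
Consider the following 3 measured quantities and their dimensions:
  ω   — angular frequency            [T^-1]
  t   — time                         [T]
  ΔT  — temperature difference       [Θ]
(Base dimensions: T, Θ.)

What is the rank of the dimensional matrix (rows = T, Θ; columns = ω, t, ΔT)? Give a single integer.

Dimensional matrix (T×Θ by ω×t×ΔT):
  T: [-1  1  0]
  Θ: [ 0  0  1]
RREF → pivots at {ω,ΔT} ⇒ r = 2

2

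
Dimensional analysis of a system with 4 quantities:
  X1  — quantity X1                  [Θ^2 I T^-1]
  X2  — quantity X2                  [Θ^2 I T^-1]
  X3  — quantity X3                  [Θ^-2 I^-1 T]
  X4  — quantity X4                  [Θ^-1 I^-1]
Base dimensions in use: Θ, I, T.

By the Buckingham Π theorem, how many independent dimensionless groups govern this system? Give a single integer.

Write exponents as rows Θ,I,T / cols X1,X2,X3,X4:
  Θ: [ 2  2 -2 -1]
  I: [ 1  1 -1 -1]
  T: [-1 -1  1  0]
Echelon form has 2 nonzero rows (pivots: X1,X4)
Π count = n − r = 4 − 2 = 2

2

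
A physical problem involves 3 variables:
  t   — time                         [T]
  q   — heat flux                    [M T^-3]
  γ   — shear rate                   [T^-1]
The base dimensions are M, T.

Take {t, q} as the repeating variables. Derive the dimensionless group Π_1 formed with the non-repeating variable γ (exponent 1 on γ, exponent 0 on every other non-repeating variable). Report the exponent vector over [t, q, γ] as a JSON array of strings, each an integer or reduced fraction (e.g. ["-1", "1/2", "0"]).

Write exponents as rows M,T / cols t,q,γ:
  M: [ 0  1  0]
  T: [ 1 -3 -1]
RREF → pivots at {t,q} ⇒ r = 2
Pivot set = {t,q}, free = {γ}
RREF:
  r0: [   1    0   -1]
  r1: [   0    1    0]
Fix exponent of γ at 1; solve each RREF row for its pivot's exponent:
  r0: exp(t) + (-1)·1 = 0 ⇒ exp(t) = 1
  r1: exp(q) + (0)·1 = 0 ⇒ exp(q) = 0
Π_1 = t · γ

["1", "0", "1"]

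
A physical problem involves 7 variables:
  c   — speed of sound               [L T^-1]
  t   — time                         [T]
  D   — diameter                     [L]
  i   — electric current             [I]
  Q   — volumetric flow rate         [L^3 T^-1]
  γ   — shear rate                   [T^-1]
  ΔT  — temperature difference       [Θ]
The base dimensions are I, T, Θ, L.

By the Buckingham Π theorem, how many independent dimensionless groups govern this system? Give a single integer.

Write exponents as rows I,T,Θ,L / cols c,t,D,i,Q,γ,ΔT:
  I: [ 0  0  0  1  0  0  0]
  T: [-1  1  0  0 -1 -1  0]
  Θ: [ 0  0  0  0  0  0  1]
  L: [ 1  0  1  0  3  0  0]
Row reduction gives pivot columns c,t,i,ΔT; rank = 4
7 vars − rank 4 = 3 Π groups

3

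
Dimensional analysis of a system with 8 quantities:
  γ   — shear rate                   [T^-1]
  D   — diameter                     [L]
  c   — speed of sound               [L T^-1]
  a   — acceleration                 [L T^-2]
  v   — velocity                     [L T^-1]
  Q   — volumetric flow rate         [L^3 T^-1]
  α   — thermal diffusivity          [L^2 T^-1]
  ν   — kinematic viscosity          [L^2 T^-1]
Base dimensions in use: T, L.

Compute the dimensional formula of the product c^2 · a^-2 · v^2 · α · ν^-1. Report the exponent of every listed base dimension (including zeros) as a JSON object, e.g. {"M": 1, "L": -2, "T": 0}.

{"T": 0, "L": 2}

Exponent matrix [T,L] × [γ,D,c,a,v,Q,α,ν]:
  T: [-1  0 -1 -2 -1 -1 -1 -1]
  L: [ 0  1  1  1  1  3  2  2]
  [T]: (2)·-1+(-2)·-2+(2)·-1+(1)·-1+(-1)·-1 = 0
  [L]: (2)·1+(-2)·1+(2)·1+(1)·2+(-1)·2 = 2
⇒ L^2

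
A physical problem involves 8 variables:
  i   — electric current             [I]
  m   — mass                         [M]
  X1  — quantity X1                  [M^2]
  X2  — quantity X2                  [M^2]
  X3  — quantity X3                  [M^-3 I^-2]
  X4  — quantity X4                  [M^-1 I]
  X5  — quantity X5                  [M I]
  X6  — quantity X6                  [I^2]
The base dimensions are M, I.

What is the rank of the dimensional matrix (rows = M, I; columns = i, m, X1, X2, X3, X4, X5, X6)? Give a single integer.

Write exponents as rows M,I / cols i,m,X1,X2,X3,X4,X5,X6:
  M: [ 0  1  2  2 -3 -1  1  0]
  I: [ 1  0  0  0 -2  1  1  2]
RREF → pivots at {i,m} ⇒ r = 2

2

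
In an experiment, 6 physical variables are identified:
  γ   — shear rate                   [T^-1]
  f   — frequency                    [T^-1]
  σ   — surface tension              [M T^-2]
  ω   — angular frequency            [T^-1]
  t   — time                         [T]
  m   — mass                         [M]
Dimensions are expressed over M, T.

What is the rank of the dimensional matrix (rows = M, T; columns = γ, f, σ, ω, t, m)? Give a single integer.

Exponent matrix [M,T] × [γ,f,σ,ω,t,m]:
  M: [ 0  0  1  0  0  1]
  T: [-1 -1 -2 -1  1  0]
Row reduction gives pivot columns γ,σ; rank = 2

2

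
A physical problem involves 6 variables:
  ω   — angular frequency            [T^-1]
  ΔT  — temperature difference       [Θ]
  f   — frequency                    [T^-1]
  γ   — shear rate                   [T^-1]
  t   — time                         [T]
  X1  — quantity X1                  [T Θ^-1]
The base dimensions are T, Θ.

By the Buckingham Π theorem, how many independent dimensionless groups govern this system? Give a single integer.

Exponent matrix [T,Θ] × [ω,ΔT,f,γ,t,X1]:
  T: [-1  0 -1 -1  1  1]
  Θ: [ 0  1  0  0  0 -1]
Row reduction gives pivot columns ω,ΔT; rank = 2
6 vars − rank 2 = 4 Π groups

4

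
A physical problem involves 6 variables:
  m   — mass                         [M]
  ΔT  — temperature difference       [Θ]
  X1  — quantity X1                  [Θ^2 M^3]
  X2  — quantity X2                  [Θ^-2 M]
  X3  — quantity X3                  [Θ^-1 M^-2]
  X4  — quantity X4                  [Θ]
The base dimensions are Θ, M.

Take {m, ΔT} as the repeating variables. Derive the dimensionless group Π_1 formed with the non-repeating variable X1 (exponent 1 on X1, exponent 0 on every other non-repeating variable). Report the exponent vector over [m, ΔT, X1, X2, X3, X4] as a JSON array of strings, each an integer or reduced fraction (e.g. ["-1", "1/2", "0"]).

Dimensional matrix (Θ×M by m×ΔT×X1×X2×X3×X4):
  Θ: [ 0  1  2 -2 -1  1]
  M: [ 1  0  3  1 -2  0]
RREF → pivots at {m,ΔT} ⇒ r = 2
Repeat: m,ΔT; free: X1,X2,X3,X4
RREF:
  r0: [   1    0    3    1   -2    0]
  r1: [   0    1    2   -2   -1    1]
Fix exponent of X1 at 1, X2 at 0, X3 at 0, X4 at 0; solve each RREF row for its pivot's exponent:
  r0: exp(m) + (3)·1 = 0 ⇒ exp(m) = -3
  r1: exp(ΔT) + (2)·1 = 0 ⇒ exp(ΔT) = -2
Π_1 = m^-3 · ΔT^-2 · X1

["-3", "-2", "1", "0", "0", "0"]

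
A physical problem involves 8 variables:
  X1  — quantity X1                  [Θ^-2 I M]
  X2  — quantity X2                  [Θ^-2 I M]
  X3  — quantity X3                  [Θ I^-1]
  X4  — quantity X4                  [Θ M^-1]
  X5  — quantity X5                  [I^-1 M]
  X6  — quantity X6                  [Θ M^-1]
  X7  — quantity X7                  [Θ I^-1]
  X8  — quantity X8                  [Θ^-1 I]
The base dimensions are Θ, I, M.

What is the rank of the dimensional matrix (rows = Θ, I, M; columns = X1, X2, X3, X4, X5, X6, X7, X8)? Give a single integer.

2

Exponent matrix [Θ,I,M] × [X1,X2,X3,X4,X5,X6,X7,X8]:
  Θ: [-2 -2  1  1  0  1  1 -1]
  I: [ 1  1 -1  0 -1  0 -1  1]
  M: [ 1  1  0 -1  1 -1  0  0]
Echelon form has 2 nonzero rows (pivots: X1,X3)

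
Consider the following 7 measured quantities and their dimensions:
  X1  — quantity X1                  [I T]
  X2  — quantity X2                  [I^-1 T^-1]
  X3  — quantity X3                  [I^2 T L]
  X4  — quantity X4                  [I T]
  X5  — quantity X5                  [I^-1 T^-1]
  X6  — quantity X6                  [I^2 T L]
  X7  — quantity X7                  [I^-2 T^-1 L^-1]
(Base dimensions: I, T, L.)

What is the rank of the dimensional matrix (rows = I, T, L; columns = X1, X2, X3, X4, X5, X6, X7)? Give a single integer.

2

Exponent matrix [I,T,L] × [X1,X2,X3,X4,X5,X6,X7]:
  I: [ 1 -1  2  1 -1  2 -2]
  T: [ 1 -1  1  1 -1  1 -1]
  L: [ 0  0  1  0  0  1 -1]
RREF → pivots at {X1,X3} ⇒ r = 2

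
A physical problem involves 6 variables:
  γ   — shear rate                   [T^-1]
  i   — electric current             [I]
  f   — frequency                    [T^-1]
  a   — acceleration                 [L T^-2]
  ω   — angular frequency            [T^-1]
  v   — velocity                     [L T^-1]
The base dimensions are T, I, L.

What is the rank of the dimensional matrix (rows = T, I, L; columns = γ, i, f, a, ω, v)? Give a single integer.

3

Dimensional matrix (T×I×L by γ×i×f×a×ω×v):
  T: [-1  0 -1 -2 -1 -1]
  I: [ 0  1  0  0  0  0]
  L: [ 0  0  0  1  0  1]
RREF → pivots at {γ,i,a} ⇒ r = 3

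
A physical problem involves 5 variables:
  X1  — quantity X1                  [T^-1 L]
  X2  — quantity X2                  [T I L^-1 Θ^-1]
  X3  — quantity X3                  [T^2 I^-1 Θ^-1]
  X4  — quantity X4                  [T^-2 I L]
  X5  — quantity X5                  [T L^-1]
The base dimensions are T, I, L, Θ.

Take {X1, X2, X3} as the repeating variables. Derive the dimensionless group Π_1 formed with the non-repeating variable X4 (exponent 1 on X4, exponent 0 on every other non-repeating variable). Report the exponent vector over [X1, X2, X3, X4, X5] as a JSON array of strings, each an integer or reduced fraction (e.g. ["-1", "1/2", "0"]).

Dimensional matrix (T×I×L×Θ by X1×X2×X3×X4×X5):
  T: [-1  1  2 -2  1]
  I: [ 0  1 -1  1  0]
  L: [ 1 -1  0  1 -1]
  Θ: [ 0 -1 -1  0  0]
Row reduction gives pivot columns X1,X2,X3; rank = 3
Pivot set = {X1,X2,X3}, free = {X4,X5}
RREF:
  r0: [   1    0    0  3/2   -1]
  r1: [   0    1    0  1/2    0]
  r2: [   0    0    1 -1/2    0]
  r3: [   0    0    0    0    0]
Fix exponent of X4 at 1, X5 at 0; solve each RREF row for its pivot's exponent:
  r0: exp(X1) + (3/2)·1 = 0 ⇒ exp(X1) = -3/2
  r1: exp(X2) + (1/2)·1 = 0 ⇒ exp(X2) = -1/2
  r2: exp(X3) + (-1/2)·1 = 0 ⇒ exp(X3) = 1/2
Π_1 = X1^(-3/2) · X2^(-1/2) · X3^(1/2) · X4

["-3/2", "-1/2", "1/2", "1", "0"]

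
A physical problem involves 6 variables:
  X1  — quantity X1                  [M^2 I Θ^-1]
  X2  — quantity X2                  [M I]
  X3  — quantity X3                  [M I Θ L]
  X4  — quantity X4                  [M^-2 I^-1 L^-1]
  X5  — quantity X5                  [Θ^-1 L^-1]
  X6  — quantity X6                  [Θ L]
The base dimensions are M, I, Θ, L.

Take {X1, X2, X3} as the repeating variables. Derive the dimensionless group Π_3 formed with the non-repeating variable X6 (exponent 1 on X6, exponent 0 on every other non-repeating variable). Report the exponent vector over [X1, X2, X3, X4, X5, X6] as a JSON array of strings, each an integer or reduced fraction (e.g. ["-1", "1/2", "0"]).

["0", "1", "-1", "0", "0", "1"]

Exponent matrix [M,I,Θ,L] × [X1,X2,X3,X4,X5,X6]:
  M: [ 2  1  1 -2  0  0]
  I: [ 1  1  1 -1  0  0]
  Θ: [-1  0  1  0 -1  1]
  L: [ 0  0  1 -1 -1  1]
Row reduction gives pivot columns X1,X2,X3; rank = 3
Repeat: X1,X2,X3; free: X4,X5,X6
RREF:
  r0: [   1    0    0   -1    0    0]
  r1: [   0    1    0    1    1   -1]
  r2: [   0    0    1   -1   -1    1]
  r3: [   0    0    0    0    0    0]
Fix exponent of X6 at 1, X4 at 0, X5 at 0; solve each RREF row for its pivot's exponent:
  r0: exp(X1) + (0)·1 = 0 ⇒ exp(X1) = 0
  r1: exp(X2) + (-1)·1 = 0 ⇒ exp(X2) = 1
  r2: exp(X3) + (1)·1 = 0 ⇒ exp(X3) = -1
Π_3 = X2 · X3^-1 · X6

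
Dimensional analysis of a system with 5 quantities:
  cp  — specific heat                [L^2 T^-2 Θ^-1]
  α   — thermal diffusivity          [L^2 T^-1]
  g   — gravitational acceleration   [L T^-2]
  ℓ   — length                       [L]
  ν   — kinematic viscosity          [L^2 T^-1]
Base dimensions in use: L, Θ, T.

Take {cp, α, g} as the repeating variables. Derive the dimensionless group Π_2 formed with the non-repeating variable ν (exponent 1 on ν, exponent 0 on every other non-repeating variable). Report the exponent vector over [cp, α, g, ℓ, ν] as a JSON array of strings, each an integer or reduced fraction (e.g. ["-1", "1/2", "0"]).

Dimensional matrix (L×Θ×T by cp×α×g×ℓ×ν):
  L: [ 2  2  1  1  2]
  Θ: [-1  0  0  0  0]
  T: [-2 -1 -2  0 -1]
Row reduction gives pivot columns cp,α,g; rank = 3
Pivot set = {cp,α,g}, free = {ℓ,ν}
RREF:
  r0: [   1    0    0    0    0]
  r1: [   0    1    0  2/3    1]
  r2: [   0    0    1 -1/3    0]
Fix exponent of ν at 1, ℓ at 0; solve each RREF row for its pivot's exponent:
  r0: exp(cp) + (0)·1 = 0 ⇒ exp(cp) = 0
  r1: exp(α) + (1)·1 = 0 ⇒ exp(α) = -1
  r2: exp(g) + (0)·1 = 0 ⇒ exp(g) = 0
Π_2 = α^-1 · ν

["0", "-1", "0", "0", "1"]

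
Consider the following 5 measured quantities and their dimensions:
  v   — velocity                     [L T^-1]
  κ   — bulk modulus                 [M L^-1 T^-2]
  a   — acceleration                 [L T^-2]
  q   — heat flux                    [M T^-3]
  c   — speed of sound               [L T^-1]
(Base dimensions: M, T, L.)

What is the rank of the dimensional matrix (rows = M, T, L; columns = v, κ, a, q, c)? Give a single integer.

Dimensional matrix (M×T×L by v×κ×a×q×c):
  M: [ 0  1  0  1  0]
  T: [-1 -2 -2 -3 -1]
  L: [ 1 -1  1  0  1]
Echelon form has 3 nonzero rows (pivots: v,κ,a)

3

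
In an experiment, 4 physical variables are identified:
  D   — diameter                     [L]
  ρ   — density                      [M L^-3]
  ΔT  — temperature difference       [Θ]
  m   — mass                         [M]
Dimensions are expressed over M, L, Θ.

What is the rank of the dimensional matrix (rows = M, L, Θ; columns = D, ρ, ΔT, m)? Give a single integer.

Write exponents as rows M,L,Θ / cols D,ρ,ΔT,m:
  M: [ 0  1  0  1]
  L: [ 1 -3  0  0]
  Θ: [ 0  0  1  0]
Row reduction gives pivot columns D,ρ,ΔT; rank = 3

3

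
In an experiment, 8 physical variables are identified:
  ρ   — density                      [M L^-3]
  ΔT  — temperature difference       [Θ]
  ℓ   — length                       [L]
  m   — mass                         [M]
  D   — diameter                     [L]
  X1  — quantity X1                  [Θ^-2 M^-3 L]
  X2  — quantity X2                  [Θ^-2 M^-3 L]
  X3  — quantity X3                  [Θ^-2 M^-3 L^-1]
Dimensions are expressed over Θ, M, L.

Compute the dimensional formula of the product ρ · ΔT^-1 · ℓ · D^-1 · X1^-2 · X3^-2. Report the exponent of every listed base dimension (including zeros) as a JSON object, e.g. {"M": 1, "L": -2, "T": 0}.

{"Θ": 7, "M": 13, "L": -3}

Write exponents as rows Θ,M,L / cols ρ,ΔT,ℓ,m,D,X1,X2,X3:
  Θ: [ 0  1  0  0  0 -2 -2 -2]
  M: [ 1  0  0  1  0 -3 -3 -3]
  L: [-3  0  1  0  1  1  1 -1]
  [Θ]: (1)·0+(-1)·1+(1)·0+(-1)·0+(-2)·-2+(-2)·-2 = 7
  [M]: (1)·1+(-1)·0+(1)·0+(-1)·0+(-2)·-3+(-2)·-3 = 13
  [L]: (1)·-3+(-1)·0+(1)·1+(-1)·1+(-2)·1+(-2)·-1 = -3
⇒ Θ^7 M^13 L^-3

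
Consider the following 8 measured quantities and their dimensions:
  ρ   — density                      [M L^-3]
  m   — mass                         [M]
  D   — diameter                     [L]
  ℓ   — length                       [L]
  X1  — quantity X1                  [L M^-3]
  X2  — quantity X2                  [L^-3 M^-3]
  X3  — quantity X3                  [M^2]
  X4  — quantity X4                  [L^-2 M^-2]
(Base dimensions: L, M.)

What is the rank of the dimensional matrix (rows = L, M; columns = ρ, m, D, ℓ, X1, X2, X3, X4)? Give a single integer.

Write exponents as rows L,M / cols ρ,m,D,ℓ,X1,X2,X3,X4:
  L: [-3  0  1  1  1 -3  0 -2]
  M: [ 1  1  0  0 -3 -3  2 -2]
Row reduction gives pivot columns ρ,m; rank = 2

2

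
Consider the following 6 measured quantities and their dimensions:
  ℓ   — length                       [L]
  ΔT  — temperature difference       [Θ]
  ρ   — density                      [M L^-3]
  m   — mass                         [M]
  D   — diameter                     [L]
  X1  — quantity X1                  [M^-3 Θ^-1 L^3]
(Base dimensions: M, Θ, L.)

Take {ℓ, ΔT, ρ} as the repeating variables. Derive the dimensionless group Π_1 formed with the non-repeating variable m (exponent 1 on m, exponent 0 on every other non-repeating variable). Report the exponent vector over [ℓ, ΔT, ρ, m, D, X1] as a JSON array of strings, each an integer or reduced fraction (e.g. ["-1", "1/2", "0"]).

Exponent matrix [M,Θ,L] × [ℓ,ΔT,ρ,m,D,X1]:
  M: [ 0  0  1  1  0 -3]
  Θ: [ 0  1  0  0  0 -1]
  L: [ 1  0 -3  0  1  3]
Row reduction gives pivot columns ℓ,ΔT,ρ; rank = 3
Pivot set = {ℓ,ΔT,ρ}, free = {m,D,X1}
RREF:
  r0: [   1    0    0    3    1   -6]
  r1: [   0    1    0    0    0   -1]
  r2: [   0    0    1    1    0   -3]
Fix exponent of m at 1, D at 0, X1 at 0; solve each RREF row for its pivot's exponent:
  r0: exp(ℓ) + (3)·1 = 0 ⇒ exp(ℓ) = -3
  r1: exp(ΔT) + (0)·1 = 0 ⇒ exp(ΔT) = 0
  r2: exp(ρ) + (1)·1 = 0 ⇒ exp(ρ) = -1
Π_1 = ℓ^-3 · ρ^-1 · m

["-3", "0", "-1", "1", "0", "0"]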